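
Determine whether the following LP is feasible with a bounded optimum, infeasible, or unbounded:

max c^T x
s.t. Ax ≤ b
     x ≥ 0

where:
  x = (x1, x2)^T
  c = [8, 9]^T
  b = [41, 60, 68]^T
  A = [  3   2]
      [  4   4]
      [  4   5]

Feasible with a bounded optimal solution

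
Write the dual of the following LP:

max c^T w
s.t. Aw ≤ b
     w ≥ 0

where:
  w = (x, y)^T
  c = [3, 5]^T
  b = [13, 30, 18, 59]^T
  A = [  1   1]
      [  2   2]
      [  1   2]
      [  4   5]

Primal max cᵀx s.t. Ax ≤ b, x ≥ 0  →  Dual min bᵀy s.t. Aᵀy ≥ c, y ≥ 0.

Minimize: z = 13y1 + 30y2 + 18y3 + 59y4

Subject to:
  y1 + 2y2 + y3 + 4y4 ≥ 3
  y1 + 2y2 + 2y3 + 5y4 ≥ 5
  y1, y2, y3, y4 ≥ 0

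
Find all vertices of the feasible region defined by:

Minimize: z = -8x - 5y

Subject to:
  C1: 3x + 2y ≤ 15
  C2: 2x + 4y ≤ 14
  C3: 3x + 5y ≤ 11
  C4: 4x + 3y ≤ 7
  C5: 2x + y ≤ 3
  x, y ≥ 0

(0, 0), (1.5, 0), (1, 1), (0.1818, 2.091), (0, 2.2)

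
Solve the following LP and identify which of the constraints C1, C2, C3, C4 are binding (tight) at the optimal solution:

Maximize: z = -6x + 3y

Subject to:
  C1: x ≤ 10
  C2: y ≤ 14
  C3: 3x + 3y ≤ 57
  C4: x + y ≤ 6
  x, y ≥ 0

At x = 0, y = 6, compute slack b - a·x for each constraint:
  C1: 10 − 0 = 10  (slack)
  C2: 14 − 6 = 8  (slack)
  C3: 57 − 18 = 39  (slack)
  C4: 6 − 6 = 0  (binding)

Optimal: x = 0, y = 6
Binding: C4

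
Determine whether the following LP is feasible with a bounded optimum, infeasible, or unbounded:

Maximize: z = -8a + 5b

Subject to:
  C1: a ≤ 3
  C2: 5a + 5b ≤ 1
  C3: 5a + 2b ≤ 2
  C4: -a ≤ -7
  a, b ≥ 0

Infeasible (no feasible solution exists)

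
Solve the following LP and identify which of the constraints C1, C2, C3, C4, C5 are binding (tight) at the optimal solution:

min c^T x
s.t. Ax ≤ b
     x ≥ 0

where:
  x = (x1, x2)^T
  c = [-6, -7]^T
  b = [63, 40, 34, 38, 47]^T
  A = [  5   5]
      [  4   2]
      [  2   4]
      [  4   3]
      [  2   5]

At x1 = 5, x2 = 6, compute slack b - a·x for each constraint:
  C1: 63 − 55 = 8  (slack)
  C2: 40 − 32 = 8  (slack)
  C3: 34 − 34 = 0  (binding)
  C4: 38 − 38 = 0  (binding)
  C5: 47 − 40 = 7  (slack)

Optimal: x1 = 5, x2 = 6
Binding: C3, C4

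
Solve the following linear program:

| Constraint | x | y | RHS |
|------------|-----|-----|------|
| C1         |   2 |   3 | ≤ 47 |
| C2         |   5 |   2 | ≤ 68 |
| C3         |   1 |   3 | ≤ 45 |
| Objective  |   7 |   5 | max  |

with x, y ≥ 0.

Evaluate the objective at each vertex of the feasible region:
  z(0, 0) = 0
  z(13.6, 0) = 95.2
  z(10, 9) = 115  ←
  z(2, 14.33) = 85.67
  z(0, 15) = 75
The maximum is at x = 10, y = 9.

x = 10, y = 9, z = 115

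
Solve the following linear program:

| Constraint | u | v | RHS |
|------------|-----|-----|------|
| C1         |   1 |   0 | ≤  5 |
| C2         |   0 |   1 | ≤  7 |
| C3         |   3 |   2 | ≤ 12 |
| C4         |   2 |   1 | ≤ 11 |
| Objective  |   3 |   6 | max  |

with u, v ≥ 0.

Evaluate the objective at each vertex of the feasible region:
  z(0, 0) = 0
  z(4, 0) = 12
  z(0, 6) = 36  ←
The maximum is at u = 0, v = 6.

u = 0, v = 6, z = 36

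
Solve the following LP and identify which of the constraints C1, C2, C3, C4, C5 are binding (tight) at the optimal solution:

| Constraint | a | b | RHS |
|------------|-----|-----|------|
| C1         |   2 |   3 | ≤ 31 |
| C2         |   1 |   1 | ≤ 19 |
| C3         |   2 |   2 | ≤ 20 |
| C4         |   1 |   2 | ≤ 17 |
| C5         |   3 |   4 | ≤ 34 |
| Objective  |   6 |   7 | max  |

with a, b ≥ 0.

At a = 6, b = 4, compute slack b - a·x for each constraint:
  C1: 31 − 24 = 7  (slack)
  C2: 19 − 10 = 9  (slack)
  C3: 20 − 20 = 0  (binding)
  C4: 17 − 14 = 3  (slack)
  C5: 34 − 34 = 0  (binding)

Optimal: a = 6, b = 4
Binding: C3, C5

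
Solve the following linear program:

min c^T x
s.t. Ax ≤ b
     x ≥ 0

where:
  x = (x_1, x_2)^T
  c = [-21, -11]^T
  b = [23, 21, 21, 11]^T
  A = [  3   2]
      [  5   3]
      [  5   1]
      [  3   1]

Evaluate the objective at each vertex of the feasible region:
  z(0, 0) = 0
  z(3.667, 0) = -77
  z(3, 2) = -85  ←
  z(0, 7) = -77
The minimum is at x_1 = 3, x_2 = 2.

x_1 = 3, x_2 = 2, z = -85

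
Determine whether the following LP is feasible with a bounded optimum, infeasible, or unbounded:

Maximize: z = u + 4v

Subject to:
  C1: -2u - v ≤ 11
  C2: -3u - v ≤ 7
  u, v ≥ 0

Unbounded (objective can increase without bound)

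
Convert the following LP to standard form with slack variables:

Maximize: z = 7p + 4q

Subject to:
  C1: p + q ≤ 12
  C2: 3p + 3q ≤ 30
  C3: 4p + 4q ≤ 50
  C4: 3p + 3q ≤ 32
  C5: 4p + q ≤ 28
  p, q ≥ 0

max z = 7p + 4q

s.t.
  p + q + s1 = 12
  3p + 3q + s2 = 30
  4p + 4q + s3 = 50
  3p + 3q + s4 = 32
  4p + q + s5 = 28
  p, q, s1, s2, s3, s4, s5 ≥ 0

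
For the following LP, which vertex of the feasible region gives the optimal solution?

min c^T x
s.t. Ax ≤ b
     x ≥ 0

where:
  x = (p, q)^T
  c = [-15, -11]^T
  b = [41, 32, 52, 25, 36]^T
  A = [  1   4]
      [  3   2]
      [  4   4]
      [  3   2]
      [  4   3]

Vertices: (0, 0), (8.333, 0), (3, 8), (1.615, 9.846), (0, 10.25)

Evaluate the objective at each vertex of the feasible region:
  z(0, 0) = 0
  z(8.333, 0) = -125
  z(3, 8) = -133  ←
  z(1.615, 9.846) = -132.5
  z(0, 10.25) = -112.8
The minimum is at p = 3, q = 8.

(3, 8)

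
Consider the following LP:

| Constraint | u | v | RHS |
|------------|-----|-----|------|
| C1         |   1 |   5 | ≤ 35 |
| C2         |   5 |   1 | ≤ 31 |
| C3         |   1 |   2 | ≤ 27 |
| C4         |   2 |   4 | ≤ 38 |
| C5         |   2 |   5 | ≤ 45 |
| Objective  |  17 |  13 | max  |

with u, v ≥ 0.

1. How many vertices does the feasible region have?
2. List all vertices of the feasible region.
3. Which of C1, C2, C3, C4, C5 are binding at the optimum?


1. 4
2. (0, 0), (6.2, 0), (5, 6), (0, 7)
3. C1, C2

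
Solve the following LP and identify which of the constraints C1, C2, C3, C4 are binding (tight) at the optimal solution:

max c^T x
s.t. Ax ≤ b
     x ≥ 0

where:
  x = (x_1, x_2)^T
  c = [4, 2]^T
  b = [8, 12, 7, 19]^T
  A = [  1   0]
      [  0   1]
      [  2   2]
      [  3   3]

At x_1 = 3.5, x_2 = 0, compute slack b - a·x for each constraint:
  C1: 8 − 3.5 = 4.5  (slack)
  C2: 12 − 0 = 12  (slack)
  C3: 7 − 7 = 0  (binding)
  C4: 19 − 10.5 = 8.5  (slack)

Optimal: x_1 = 3.5, x_2 = 0
Binding: C3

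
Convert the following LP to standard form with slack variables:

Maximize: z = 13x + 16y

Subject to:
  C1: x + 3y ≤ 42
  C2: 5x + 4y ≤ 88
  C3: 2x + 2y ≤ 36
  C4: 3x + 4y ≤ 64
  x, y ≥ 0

max z = 13x + 16y

s.t.
  x + 3y + s1 = 42
  5x + 4y + s2 = 88
  2x + 2y + s3 = 36
  3x + 4y + s4 = 64
  x, y, s1, s2, s3, s4 ≥ 0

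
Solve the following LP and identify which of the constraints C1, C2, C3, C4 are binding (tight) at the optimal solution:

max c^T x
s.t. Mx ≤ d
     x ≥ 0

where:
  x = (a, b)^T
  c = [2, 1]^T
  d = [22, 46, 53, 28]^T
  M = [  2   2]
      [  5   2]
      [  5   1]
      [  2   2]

At a = 8, b = 3, compute slack b - a·x for each constraint:
  C1: 22 − 22 = 0  (binding)
  C2: 46 − 46 = 0  (binding)
  C3: 53 − 43 = 10  (slack)
  C4: 28 − 22 = 6  (slack)

Optimal: a = 8, b = 3
Binding: C1, C2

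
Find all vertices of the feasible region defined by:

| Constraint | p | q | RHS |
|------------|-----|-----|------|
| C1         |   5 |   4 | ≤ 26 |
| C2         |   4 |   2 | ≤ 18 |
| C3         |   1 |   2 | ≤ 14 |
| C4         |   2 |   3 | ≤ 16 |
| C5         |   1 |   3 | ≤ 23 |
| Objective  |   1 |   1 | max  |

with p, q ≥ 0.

(0, 0), (4.5, 0), (3.333, 2.333), (2, 4), (0, 5.333)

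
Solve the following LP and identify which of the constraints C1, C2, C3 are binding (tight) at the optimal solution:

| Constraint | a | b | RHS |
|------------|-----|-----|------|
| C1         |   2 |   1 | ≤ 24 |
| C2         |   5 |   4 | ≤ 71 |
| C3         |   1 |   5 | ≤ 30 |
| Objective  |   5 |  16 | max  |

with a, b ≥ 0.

At a = 10, b = 4, compute slack b - a·x for each constraint:
  C1: 24 − 24 = 0  (binding)
  C2: 71 − 66 = 5  (slack)
  C3: 30 − 30 = 0  (binding)

Optimal: a = 10, b = 4
Binding: C1, C3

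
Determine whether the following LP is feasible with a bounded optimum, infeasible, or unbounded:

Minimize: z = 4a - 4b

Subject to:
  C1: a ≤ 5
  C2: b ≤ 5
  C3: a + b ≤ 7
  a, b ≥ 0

Feasible with a bounded optimal solution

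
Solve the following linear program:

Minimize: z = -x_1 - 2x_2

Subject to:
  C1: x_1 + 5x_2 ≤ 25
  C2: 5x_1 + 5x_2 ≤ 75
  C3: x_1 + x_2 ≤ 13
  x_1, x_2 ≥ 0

Evaluate the objective at each vertex of the feasible region:
  z(0, 0) = 0
  z(13, 0) = -13
  z(10, 3) = -16  ←
  z(0, 5) = -10
The minimum is at x_1 = 10, x_2 = 3.

x_1 = 10, x_2 = 3, z = -16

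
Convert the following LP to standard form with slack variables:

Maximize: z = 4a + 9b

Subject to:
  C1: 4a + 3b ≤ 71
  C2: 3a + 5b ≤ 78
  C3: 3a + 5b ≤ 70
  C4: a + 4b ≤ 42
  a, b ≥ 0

max z = 4a + 9b

s.t.
  4a + 3b + s1 = 71
  3a + 5b + s2 = 78
  3a + 5b + s3 = 70
  a + 4b + s4 = 42
  a, b, s1, s2, s3, s4 ≥ 0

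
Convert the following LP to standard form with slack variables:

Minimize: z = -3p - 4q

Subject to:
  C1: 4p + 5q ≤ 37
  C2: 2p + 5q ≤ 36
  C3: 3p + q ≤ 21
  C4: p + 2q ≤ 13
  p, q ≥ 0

min z = -3p - 4q

s.t.
  4p + 5q + s1 = 37
  2p + 5q + s2 = 36
  3p + q + s3 = 21
  p + 2q + s4 = 13
  p, q, s1, s2, s3, s4 ≥ 0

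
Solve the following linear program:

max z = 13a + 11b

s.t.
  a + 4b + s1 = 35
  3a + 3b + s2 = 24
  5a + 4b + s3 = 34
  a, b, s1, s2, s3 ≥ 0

Evaluate the objective at each vertex of the feasible region:
  z(0, 0) = 0
  z(6.8, 0) = 88.4
  z(2, 6) = 92  ←
  z(0, 8) = 88
The maximum is at a = 2, b = 6.

a = 2, b = 6, z = 92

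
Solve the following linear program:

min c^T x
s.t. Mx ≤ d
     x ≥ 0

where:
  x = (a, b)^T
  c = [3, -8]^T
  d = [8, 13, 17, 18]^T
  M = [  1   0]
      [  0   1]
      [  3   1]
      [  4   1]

Evaluate the objective at each vertex of the feasible region:
  z(0, 0) = 0
  z(4.5, 0) = 13.5
  z(1.25, 13) = -100.2
  z(0, 13) = -104  ←
The minimum is at a = 0, b = 13.

a = 0, b = 13, z = -104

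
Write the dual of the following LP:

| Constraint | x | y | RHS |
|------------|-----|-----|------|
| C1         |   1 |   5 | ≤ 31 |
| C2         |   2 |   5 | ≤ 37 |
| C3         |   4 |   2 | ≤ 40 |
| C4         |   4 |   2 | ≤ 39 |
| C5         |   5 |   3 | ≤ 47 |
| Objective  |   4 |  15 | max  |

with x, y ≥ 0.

Primal max cᵀx s.t. Ax ≤ b, x ≥ 0  →  Dual min bᵀy s.t. Aᵀy ≥ c, y ≥ 0.

Minimize: z = 31y1 + 37y2 + 40y3 + 39y4 + 47y5

Subject to:
  y1 + 2y2 + 4y3 + 4y4 + 5y5 ≥ 4
  5y1 + 5y2 + 2y3 + 2y4 + 3y5 ≥ 15
  y1, y2, y3, y4, y5 ≥ 0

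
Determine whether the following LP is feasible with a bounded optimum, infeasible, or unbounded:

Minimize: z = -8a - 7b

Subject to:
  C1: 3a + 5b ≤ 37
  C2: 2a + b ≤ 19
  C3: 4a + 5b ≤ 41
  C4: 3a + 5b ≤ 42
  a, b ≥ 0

Feasible with a bounded optimal solution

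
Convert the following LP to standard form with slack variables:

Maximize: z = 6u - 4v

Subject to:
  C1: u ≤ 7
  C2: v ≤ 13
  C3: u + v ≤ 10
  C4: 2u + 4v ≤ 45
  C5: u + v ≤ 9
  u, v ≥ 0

max z = 6u - 4v

s.t.
  u + s1 = 7
  v + s2 = 13
  u + v + s3 = 10
  2u + 4v + s4 = 45
  u + v + s5 = 9
  u, v, s1, s2, s3, s4, s5 ≥ 0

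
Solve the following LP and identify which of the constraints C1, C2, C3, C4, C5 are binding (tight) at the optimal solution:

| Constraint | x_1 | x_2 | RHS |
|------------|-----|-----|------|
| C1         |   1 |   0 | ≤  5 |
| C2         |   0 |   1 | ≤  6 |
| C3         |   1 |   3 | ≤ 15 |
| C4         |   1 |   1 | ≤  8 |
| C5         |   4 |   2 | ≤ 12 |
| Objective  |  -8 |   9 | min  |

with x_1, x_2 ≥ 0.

At x_1 = 3, x_2 = 0, compute slack b - a·x for each constraint:
  C1: 5 − 3 = 2  (slack)
  C2: 6 − 0 = 6  (slack)
  C3: 15 − 3 = 12  (slack)
  C4: 8 − 3 = 5  (slack)
  C5: 12 − 12 = 0  (binding)

Optimal: x_1 = 3, x_2 = 0
Binding: C5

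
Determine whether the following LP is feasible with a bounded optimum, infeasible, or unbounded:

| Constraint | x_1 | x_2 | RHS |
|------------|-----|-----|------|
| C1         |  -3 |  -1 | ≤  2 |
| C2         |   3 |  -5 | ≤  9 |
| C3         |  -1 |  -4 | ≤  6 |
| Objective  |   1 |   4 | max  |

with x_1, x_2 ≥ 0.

Unbounded (objective can increase without bound)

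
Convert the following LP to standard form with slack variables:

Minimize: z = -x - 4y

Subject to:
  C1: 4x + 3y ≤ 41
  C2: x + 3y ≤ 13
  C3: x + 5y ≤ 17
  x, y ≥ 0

min z = -x - 4y

s.t.
  4x + 3y + s1 = 41
  x + 3y + s2 = 13
  x + 5y + s3 = 17
  x, y, s1, s2, s3 ≥ 0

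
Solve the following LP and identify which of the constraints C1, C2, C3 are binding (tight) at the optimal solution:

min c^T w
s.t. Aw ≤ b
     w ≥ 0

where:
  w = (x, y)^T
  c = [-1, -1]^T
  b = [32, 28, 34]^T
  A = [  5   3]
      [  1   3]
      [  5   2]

At x = 1, y = 9, compute slack b - a·x for each constraint:
  C1: 32 − 32 = 0  (binding)
  C2: 28 − 28 = 0  (binding)
  C3: 34 − 23 = 11  (slack)

Optimal: x = 1, y = 9
Binding: C1, C2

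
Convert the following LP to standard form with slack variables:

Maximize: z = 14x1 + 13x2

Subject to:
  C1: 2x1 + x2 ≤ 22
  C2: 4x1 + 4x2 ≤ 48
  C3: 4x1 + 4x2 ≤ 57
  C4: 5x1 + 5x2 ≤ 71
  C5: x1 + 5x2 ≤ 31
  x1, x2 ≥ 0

max z = 14x1 + 13x2

s.t.
  2x1 + x2 + s1 = 22
  4x1 + 4x2 + s2 = 48
  4x1 + 4x2 + s3 = 57
  5x1 + 5x2 + s4 = 71
  x1 + 5x2 + s5 = 31
  x1, x2, s1, s2, s3, s4, s5 ≥ 0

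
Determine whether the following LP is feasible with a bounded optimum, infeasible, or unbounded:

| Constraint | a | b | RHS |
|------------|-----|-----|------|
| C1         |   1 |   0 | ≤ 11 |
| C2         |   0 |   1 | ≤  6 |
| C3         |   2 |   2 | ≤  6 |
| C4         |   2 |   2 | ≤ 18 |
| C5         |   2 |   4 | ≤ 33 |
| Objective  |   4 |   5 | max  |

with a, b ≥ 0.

Feasible with a bounded optimal solution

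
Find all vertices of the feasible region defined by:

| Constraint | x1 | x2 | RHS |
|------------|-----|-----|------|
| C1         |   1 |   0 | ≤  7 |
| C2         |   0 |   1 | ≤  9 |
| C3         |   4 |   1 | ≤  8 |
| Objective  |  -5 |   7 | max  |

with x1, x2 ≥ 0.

(0, 0), (2, 0), (0, 8)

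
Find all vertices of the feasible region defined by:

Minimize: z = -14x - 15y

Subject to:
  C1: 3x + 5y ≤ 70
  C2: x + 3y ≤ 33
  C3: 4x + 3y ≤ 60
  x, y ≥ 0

(0, 0), (15, 0), (9, 8), (0, 11)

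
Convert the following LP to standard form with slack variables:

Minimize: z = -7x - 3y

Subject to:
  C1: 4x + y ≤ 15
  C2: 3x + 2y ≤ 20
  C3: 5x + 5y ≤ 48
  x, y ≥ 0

min z = -7x - 3y

s.t.
  4x + y + s1 = 15
  3x + 2y + s2 = 20
  5x + 5y + s3 = 48
  x, y, s1, s2, s3 ≥ 0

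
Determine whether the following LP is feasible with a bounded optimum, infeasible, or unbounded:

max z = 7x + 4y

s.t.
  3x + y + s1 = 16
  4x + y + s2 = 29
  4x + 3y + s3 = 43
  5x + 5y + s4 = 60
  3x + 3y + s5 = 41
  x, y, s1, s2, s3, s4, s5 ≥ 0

Feasible with a bounded optimal solution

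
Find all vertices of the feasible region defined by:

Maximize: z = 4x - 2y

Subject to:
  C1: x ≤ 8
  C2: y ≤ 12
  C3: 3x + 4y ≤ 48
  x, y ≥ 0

(0, 0), (8, 0), (8, 6), (0, 12)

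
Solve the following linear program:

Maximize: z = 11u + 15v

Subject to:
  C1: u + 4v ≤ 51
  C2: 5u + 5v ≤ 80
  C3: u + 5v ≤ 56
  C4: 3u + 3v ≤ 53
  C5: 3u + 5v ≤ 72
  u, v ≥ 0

Evaluate the objective at each vertex of the feasible region:
  z(0, 0) = 0
  z(16, 0) = 176
  z(6, 10) = 216  ←
  z(0, 11.2) = 168
The maximum is at u = 6, v = 10.

u = 6, v = 10, z = 216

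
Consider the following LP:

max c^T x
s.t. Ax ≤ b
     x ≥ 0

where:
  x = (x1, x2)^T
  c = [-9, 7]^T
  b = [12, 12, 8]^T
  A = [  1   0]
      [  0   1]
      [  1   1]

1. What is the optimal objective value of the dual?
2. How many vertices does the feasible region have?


1. 56
2. 3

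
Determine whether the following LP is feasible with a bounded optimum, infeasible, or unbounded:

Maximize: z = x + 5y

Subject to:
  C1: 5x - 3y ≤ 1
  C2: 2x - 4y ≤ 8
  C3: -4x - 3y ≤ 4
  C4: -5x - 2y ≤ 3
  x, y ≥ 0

Unbounded (objective can increase without bound)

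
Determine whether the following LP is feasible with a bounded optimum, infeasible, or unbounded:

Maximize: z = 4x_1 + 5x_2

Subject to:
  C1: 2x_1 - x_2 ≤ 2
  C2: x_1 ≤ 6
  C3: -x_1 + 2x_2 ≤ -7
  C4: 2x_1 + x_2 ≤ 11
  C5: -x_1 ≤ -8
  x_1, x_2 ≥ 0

Infeasible (no feasible solution exists)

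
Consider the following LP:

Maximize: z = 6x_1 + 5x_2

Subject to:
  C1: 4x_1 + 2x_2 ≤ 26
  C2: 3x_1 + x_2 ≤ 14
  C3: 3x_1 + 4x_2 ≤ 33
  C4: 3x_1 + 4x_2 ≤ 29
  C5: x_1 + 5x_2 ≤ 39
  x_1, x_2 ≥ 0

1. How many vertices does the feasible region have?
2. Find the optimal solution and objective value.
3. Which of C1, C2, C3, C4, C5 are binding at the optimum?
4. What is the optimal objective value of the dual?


1. 4
2. x_1 = 3, x_2 = 5, z = 43
3. C2, C4
4. 43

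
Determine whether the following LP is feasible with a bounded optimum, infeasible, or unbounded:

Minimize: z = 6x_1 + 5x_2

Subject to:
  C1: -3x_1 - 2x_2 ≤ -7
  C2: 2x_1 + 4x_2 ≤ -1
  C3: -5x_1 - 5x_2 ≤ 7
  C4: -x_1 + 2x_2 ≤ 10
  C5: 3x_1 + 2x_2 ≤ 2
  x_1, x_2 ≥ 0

Infeasible (no feasible solution exists)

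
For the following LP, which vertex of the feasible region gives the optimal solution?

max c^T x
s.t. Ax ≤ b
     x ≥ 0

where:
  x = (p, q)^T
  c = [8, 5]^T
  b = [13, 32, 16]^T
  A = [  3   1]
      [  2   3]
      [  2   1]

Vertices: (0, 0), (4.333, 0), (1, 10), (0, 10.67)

Evaluate the objective at each vertex of the feasible region:
  z(0, 0) = 0
  z(4.333, 0) = 34.67
  z(1, 10) = 58  ←
  z(0, 10.67) = 53.33
The maximum is at p = 1, q = 10.

(1, 10)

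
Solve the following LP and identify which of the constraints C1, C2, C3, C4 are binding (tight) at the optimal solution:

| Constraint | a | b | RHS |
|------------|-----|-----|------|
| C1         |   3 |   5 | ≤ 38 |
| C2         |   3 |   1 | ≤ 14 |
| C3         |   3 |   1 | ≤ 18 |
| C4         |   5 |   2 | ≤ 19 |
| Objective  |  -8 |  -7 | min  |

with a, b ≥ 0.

At a = 1, b = 7, compute slack b - a·x for each constraint:
  C1: 38 − 38 = 0  (binding)
  C2: 14 − 10 = 4  (slack)
  C3: 18 − 10 = 8  (slack)
  C4: 19 − 19 = 0  (binding)

Optimal: a = 1, b = 7
Binding: C1, C4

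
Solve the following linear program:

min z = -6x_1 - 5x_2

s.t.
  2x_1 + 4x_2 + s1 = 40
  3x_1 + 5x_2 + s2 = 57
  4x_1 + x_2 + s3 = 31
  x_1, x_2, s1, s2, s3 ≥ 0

Evaluate the objective at each vertex of the feasible region:
  z(0, 0) = 0
  z(7.75, 0) = -46.5
  z(6, 7) = -71  ←
  z(0, 10) = -50
The minimum is at x_1 = 6, x_2 = 7.

x_1 = 6, x_2 = 7, z = -71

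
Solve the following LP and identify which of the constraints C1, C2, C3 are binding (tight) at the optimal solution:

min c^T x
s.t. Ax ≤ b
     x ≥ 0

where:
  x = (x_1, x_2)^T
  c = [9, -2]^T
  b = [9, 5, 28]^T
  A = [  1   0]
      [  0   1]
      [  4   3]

At x_1 = 0, x_2 = 5, compute slack b - a·x for each constraint:
  C1: 9 − 0 = 9  (slack)
  C2: 5 − 5 = 0  (binding)
  C3: 28 − 15 = 13  (slack)

Optimal: x_1 = 0, x_2 = 5
Binding: C2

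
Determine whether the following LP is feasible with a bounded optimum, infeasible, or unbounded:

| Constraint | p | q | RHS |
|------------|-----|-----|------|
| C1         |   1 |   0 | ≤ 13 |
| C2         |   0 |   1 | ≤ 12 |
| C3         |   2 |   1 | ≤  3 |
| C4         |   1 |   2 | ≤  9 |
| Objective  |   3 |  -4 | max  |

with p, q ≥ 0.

Feasible with a bounded optimal solution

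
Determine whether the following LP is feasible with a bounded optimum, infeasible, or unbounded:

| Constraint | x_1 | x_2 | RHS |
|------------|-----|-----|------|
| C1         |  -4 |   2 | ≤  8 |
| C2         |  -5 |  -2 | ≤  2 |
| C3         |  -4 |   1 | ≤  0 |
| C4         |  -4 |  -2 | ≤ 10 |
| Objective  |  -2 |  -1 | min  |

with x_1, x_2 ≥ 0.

Unbounded (objective can decrease without bound)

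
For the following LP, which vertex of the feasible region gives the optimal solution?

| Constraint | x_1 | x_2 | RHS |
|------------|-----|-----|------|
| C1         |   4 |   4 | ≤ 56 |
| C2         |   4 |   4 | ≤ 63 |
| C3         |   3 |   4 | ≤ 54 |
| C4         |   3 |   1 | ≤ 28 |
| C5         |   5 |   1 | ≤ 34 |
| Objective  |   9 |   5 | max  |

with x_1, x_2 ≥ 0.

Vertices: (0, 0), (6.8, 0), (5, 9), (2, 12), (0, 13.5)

Evaluate the objective at each vertex of the feasible region:
  z(0, 0) = 0
  z(6.8, 0) = 61.2
  z(5, 9) = 90  ←
  z(2, 12) = 78
  z(0, 13.5) = 67.5
The maximum is at x_1 = 5, x_2 = 9.

(5, 9)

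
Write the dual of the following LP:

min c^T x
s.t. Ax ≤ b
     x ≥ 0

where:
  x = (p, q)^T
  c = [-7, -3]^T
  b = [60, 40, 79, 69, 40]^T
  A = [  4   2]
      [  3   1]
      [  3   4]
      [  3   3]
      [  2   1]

Primal min cᵀx s.t. Ax ≤ b, x ≥ 0  →  Dual max −bᵀy s.t. Aᵀy ≥ −c, y ≥ 0.

Maximize: z = -60y1 - 40y2 - 79y3 - 69y4 - 40y5

Subject to:
  4y1 + 3y2 + 3y3 + 3y4 + 2y5 ≥ 7
  2y1 + y2 + 4y3 + 3y4 + y5 ≥ 3
  y1, y2, y3, y4, y5 ≥ 0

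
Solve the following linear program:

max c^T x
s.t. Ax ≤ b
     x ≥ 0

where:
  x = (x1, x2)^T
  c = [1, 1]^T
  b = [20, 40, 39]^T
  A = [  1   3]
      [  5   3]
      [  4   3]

Evaluate the objective at each vertex of the feasible region:
  z(0, 0) = 0
  z(8, 0) = 8
  z(5, 5) = 10  ←
  z(0, 6.667) = 6.667
The maximum is at x1 = 5, x2 = 5.

x1 = 5, x2 = 5, z = 10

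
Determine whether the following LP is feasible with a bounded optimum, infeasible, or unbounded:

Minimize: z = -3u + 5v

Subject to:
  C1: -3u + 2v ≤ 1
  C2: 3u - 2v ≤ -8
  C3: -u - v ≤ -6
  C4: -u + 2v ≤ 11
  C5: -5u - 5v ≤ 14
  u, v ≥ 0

Infeasible (no feasible solution exists)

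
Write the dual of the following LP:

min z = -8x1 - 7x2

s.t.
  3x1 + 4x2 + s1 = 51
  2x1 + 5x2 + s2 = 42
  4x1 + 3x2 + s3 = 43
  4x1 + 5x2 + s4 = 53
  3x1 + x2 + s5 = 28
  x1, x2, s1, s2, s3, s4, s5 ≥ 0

Primal min cᵀx s.t. Ax ≤ b, x ≥ 0  →  Dual max −bᵀy s.t. Aᵀy ≥ −c, y ≥ 0.

Maximize: z = -51y1 - 42y2 - 43y3 - 53y4 - 28y5

Subject to:
  3y1 + 2y2 + 4y3 + 4y4 + 3y5 ≥ 8
  4y1 + 5y2 + 3y3 + 5y4 + y5 ≥ 7
  y1, y2, y3, y4, y5 ≥ 0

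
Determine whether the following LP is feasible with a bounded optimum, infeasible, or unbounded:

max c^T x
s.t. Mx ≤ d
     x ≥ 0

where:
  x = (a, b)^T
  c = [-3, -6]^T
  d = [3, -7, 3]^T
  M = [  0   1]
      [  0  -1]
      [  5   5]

Infeasible (no feasible solution exists)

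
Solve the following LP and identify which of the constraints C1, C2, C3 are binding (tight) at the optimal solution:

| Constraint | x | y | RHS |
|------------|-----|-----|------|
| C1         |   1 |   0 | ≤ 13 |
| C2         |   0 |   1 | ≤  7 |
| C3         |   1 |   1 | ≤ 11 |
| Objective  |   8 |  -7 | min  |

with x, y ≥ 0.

At x = 0, y = 7, compute slack b - a·x for each constraint:
  C1: 13 − 0 = 13  (slack)
  C2: 7 − 7 = 0  (binding)
  C3: 11 − 7 = 4  (slack)

Optimal: x = 0, y = 7
Binding: C2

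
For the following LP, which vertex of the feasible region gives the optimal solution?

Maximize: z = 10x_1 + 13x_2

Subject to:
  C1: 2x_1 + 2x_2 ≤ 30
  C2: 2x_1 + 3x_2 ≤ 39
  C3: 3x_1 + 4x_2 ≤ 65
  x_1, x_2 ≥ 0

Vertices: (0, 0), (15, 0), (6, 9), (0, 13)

Evaluate the objective at each vertex of the feasible region:
  z(0, 0) = 0
  z(15, 0) = 150
  z(6, 9) = 177  ←
  z(0, 13) = 169
The maximum is at x_1 = 6, x_2 = 9.

(6, 9)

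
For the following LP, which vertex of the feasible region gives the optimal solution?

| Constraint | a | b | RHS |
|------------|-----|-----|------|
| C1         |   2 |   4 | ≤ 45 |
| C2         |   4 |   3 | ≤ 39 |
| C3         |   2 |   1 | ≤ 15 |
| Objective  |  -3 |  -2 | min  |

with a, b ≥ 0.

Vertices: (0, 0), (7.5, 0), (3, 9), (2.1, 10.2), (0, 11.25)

Evaluate the objective at each vertex of the feasible region:
  z(0, 0) = 0
  z(7.5, 0) = -22.5
  z(3, 9) = -27  ←
  z(2.1, 10.2) = -26.7
  z(0, 11.25) = -22.5
The minimum is at a = 3, b = 9.

(3, 9)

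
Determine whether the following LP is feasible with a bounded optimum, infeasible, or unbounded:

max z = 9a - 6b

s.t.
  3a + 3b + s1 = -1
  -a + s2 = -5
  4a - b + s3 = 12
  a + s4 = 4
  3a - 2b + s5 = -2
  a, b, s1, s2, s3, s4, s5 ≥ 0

Infeasible (no feasible solution exists)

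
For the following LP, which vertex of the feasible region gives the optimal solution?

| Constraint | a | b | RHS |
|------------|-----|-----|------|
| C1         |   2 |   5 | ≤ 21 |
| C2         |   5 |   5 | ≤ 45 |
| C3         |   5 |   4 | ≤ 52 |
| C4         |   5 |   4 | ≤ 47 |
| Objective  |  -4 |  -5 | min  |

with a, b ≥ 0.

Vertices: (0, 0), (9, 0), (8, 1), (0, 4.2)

Evaluate the objective at each vertex of the feasible region:
  z(0, 0) = 0
  z(9, 0) = -36
  z(8, 1) = -37  ←
  z(0, 4.2) = -21
The minimum is at a = 8, b = 1.

(8, 1)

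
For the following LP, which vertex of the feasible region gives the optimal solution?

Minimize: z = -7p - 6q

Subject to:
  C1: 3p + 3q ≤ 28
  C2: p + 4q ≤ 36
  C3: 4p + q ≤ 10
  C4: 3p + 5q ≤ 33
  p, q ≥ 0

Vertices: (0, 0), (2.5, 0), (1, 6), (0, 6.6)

Evaluate the objective at each vertex of the feasible region:
  z(0, 0) = 0
  z(2.5, 0) = -17.5
  z(1, 6) = -43  ←
  z(0, 6.6) = -39.6
The minimum is at p = 1, q = 6.

(1, 6)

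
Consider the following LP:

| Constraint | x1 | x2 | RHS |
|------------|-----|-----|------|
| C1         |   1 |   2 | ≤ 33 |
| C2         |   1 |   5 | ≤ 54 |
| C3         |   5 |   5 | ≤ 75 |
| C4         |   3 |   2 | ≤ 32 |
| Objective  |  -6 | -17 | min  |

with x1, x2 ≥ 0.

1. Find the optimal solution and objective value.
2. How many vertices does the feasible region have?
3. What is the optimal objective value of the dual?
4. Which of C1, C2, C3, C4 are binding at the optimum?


1. x1 = 4, x2 = 10, z = -194
2. 4
3. -194
4. C2, C4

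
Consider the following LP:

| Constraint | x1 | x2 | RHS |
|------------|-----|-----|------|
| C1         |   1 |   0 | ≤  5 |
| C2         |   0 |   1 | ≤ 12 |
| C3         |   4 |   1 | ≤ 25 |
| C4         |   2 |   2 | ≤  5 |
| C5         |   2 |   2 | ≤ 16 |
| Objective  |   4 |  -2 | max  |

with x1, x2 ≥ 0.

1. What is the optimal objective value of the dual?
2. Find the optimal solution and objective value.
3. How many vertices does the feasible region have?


1. 10
2. x1 = 2.5, x2 = 0, z = 10
3. 3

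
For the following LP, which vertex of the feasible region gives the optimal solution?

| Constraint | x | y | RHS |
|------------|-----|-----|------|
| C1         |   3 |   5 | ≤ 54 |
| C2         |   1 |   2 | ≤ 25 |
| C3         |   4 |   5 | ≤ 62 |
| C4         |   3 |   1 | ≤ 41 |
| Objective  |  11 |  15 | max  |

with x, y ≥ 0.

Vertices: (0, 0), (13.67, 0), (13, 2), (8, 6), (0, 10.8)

Evaluate the objective at each vertex of the feasible region:
  z(0, 0) = 0
  z(13.67, 0) = 150.3
  z(13, 2) = 173
  z(8, 6) = 178  ←
  z(0, 10.8) = 162
The maximum is at x = 8, y = 6.

(8, 6)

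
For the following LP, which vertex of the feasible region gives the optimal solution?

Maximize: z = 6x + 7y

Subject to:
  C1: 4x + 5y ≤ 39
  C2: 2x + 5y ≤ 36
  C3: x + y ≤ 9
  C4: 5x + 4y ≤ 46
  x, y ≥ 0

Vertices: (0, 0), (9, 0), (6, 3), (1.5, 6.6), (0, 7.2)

Evaluate the objective at each vertex of the feasible region:
  z(0, 0) = 0
  z(9, 0) = 54
  z(6, 3) = 57  ←
  z(1.5, 6.6) = 55.2
  z(0, 7.2) = 50.4
The maximum is at x = 6, y = 3.

(6, 3)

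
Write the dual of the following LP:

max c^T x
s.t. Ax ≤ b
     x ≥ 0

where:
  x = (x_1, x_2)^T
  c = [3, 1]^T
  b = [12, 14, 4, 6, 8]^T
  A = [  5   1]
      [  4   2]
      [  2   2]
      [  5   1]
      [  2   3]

Primal max cᵀx s.t. Ax ≤ b, x ≥ 0  →  Dual min bᵀy s.t. Aᵀy ≥ c, y ≥ 0.

Minimize: z = 12y1 + 14y2 + 4y3 + 6y4 + 8y5

Subject to:
  5y1 + 4y2 + 2y3 + 5y4 + 2y5 ≥ 3
  y1 + 2y2 + 2y3 + y4 + 3y5 ≥ 1
  y1, y2, y3, y4, y5 ≥ 0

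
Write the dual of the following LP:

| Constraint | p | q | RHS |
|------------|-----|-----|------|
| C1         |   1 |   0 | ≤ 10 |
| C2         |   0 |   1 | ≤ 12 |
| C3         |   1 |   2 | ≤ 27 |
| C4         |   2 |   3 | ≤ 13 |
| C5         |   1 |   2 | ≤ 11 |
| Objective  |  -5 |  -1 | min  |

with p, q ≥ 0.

Primal min cᵀx s.t. Ax ≤ b, x ≥ 0  →  Dual max −bᵀy s.t. Aᵀy ≥ −c, y ≥ 0.

Maximize: z = -10y1 - 12y2 - 27y3 - 13y4 - 11y5

Subject to:
  y1 + y3 + 2y4 + y5 ≥ 5
  y2 + 2y3 + 3y4 + 2y5 ≥ 1
  y1, y2, y3, y4, y5 ≥ 0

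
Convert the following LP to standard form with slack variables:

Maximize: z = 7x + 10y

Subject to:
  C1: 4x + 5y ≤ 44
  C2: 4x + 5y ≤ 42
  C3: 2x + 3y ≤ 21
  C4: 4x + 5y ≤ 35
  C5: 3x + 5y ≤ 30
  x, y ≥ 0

max z = 7x + 10y

s.t.
  4x + 5y + s1 = 44
  4x + 5y + s2 = 42
  2x + 3y + s3 = 21
  4x + 5y + s4 = 35
  3x + 5y + s5 = 30
  x, y, s1, s2, s3, s4, s5 ≥ 0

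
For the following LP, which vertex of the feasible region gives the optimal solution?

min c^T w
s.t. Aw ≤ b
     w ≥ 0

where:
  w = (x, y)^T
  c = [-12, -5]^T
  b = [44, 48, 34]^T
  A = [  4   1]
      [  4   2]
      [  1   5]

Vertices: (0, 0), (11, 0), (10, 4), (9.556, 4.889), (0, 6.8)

Evaluate the objective at each vertex of the feasible region:
  z(0, 0) = 0
  z(11, 0) = -132
  z(10, 4) = -140  ←
  z(9.556, 4.889) = -139.1
  z(0, 6.8) = -34
The minimum is at x = 10, y = 4.

(10, 4)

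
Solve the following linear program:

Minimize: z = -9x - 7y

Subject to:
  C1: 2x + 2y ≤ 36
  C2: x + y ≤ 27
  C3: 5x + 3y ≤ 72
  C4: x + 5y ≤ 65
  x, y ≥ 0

Evaluate the objective at each vertex of the feasible region:
  z(0, 0) = 0
  z(14.4, 0) = -129.6
  z(9, 9) = -144  ←
  z(6.25, 11.75) = -138.5
  z(0, 13) = -91
The minimum is at x = 9, y = 9.

x = 9, y = 9, z = -144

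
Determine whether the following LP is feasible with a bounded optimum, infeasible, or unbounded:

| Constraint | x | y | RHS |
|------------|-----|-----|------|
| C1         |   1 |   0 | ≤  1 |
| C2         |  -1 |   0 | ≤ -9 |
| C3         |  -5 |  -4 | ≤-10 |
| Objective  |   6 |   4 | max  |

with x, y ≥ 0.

Infeasible (no feasible solution exists)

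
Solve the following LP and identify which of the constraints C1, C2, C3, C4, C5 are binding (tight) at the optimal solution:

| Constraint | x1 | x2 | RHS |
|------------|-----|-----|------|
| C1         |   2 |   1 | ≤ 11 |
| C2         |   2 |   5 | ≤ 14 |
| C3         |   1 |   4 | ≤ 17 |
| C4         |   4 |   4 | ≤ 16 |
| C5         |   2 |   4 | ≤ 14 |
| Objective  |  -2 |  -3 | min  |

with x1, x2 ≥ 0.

At x1 = 2, x2 = 2, compute slack b - a·x for each constraint:
  C1: 11 − 6 = 5  (slack)
  C2: 14 − 14 = 0  (binding)
  C3: 17 − 10 = 7  (slack)
  C4: 16 − 16 = 0  (binding)
  C5: 14 − 12 = 2  (slack)

Optimal: x1 = 2, x2 = 2
Binding: C2, C4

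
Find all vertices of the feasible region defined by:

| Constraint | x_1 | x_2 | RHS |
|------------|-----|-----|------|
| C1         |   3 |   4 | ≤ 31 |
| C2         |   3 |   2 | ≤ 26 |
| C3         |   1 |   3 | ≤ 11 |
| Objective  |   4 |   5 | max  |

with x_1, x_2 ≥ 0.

(0, 0), (8.667, 0), (8, 1), (0, 3.667)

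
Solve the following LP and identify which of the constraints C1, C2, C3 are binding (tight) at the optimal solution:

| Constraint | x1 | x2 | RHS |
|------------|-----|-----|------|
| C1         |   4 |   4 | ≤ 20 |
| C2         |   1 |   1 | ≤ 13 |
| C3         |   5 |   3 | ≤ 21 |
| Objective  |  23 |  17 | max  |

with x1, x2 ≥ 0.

At x1 = 3, x2 = 2, compute slack b - a·x for each constraint:
  C1: 20 − 20 = 0  (binding)
  C2: 13 − 5 = 8  (slack)
  C3: 21 − 21 = 0  (binding)

Optimal: x1 = 3, x2 = 2
Binding: C1, C3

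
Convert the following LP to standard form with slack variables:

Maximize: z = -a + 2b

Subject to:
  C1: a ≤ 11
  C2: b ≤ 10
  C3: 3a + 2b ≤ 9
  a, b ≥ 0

max z = -a + 2b

s.t.
  a + s1 = 11
  b + s2 = 10
  3a + 2b + s3 = 9
  a, b, s1, s2, s3 ≥ 0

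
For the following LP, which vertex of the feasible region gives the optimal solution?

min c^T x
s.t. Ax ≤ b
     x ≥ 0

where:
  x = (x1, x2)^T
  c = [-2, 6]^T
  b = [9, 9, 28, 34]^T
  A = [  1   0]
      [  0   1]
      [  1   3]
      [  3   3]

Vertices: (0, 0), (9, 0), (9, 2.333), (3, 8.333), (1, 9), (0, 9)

Evaluate the objective at each vertex of the feasible region:
  z(0, 0) = 0
  z(9, 0) = -18  ←
  z(9, 2.333) = -4
  z(3, 8.333) = 44
  z(1, 9) = 52
  z(0, 9) = 54
The minimum is at x1 = 9, x2 = 0.

(9, 0)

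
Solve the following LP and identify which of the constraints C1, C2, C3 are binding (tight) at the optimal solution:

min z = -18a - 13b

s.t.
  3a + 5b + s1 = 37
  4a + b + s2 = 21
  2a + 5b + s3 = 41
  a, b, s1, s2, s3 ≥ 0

At a = 4, b = 5, compute slack b - a·x for each constraint:
  C1: 37 − 37 = 0  (binding)
  C2: 21 − 21 = 0  (binding)
  C3: 41 − 33 = 8  (slack)

Optimal: a = 4, b = 5
Binding: C1, C2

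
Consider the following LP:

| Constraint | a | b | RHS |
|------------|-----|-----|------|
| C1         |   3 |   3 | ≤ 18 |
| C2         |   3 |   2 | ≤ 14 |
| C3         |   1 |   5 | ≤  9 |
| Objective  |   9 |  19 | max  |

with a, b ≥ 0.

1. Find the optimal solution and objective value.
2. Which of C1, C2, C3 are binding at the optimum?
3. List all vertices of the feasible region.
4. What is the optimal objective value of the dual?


1. a = 4, b = 1, z = 55
2. C2, C3
3. (0, 0), (4.667, 0), (4, 1), (0, 1.8)
4. 55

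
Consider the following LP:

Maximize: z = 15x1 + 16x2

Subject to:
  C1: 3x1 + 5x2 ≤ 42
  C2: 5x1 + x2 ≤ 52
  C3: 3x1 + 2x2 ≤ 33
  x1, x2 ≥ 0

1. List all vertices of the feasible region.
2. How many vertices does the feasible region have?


1. (0, 0), (10.4, 0), (10.14, 1.286), (9, 3), (0, 8.4)
2. 5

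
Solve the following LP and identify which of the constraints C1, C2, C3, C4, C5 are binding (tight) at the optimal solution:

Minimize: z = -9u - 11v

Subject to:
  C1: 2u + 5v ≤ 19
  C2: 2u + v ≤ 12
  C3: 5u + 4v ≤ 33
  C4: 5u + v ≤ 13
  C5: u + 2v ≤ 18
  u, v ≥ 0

At u = 2, v = 3, compute slack b - a·x for each constraint:
  C1: 19 − 19 = 0  (binding)
  C2: 12 − 7 = 5  (slack)
  C3: 33 − 22 = 11  (slack)
  C4: 13 − 13 = 0  (binding)
  C5: 18 − 8 = 10  (slack)

Optimal: u = 2, v = 3
Binding: C1, C4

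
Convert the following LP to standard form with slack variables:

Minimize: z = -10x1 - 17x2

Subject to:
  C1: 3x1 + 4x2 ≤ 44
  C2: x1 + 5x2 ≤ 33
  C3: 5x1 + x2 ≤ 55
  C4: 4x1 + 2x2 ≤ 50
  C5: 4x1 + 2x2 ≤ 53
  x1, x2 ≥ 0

min z = -10x1 - 17x2

s.t.
  3x1 + 4x2 + s1 = 44
  x1 + 5x2 + s2 = 33
  5x1 + x2 + s3 = 55
  4x1 + 2x2 + s4 = 50
  4x1 + 2x2 + s5 = 53
  x1, x2, s1, s2, s3, s4, s5 ≥ 0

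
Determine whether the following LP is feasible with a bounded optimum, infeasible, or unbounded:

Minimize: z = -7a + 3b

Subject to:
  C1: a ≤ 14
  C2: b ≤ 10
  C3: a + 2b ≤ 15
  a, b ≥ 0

Feasible with a bounded optimal solution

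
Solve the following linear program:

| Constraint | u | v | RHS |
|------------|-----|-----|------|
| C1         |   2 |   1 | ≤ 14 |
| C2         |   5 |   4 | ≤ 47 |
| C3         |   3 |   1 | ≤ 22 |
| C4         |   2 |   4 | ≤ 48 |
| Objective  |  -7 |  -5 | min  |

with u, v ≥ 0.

Evaluate the objective at each vertex of the feasible region:
  z(0, 0) = 0
  z(7, 0) = -49
  z(3, 8) = -61  ←
  z(0, 11.75) = -58.75
The minimum is at u = 3, v = 8.

u = 3, v = 8, z = -61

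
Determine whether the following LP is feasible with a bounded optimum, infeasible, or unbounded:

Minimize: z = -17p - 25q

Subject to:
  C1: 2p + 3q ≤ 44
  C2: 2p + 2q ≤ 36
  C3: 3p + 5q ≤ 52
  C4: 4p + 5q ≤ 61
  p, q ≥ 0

Feasible with a bounded optimal solution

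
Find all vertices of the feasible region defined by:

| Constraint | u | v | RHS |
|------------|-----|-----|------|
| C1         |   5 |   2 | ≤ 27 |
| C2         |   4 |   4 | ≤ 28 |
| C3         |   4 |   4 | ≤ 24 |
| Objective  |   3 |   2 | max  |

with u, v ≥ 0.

(0, 0), (5.4, 0), (5, 1), (0, 6)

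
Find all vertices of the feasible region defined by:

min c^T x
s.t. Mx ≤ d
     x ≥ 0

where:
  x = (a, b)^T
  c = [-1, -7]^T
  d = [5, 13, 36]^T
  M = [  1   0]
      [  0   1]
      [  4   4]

(0, 0), (5, 0), (5, 4), (0, 9)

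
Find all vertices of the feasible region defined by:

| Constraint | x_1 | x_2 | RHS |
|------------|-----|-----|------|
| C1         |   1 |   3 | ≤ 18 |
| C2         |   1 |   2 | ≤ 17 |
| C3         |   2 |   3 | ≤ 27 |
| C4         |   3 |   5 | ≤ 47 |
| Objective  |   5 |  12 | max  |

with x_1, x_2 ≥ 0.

(0, 0), (13.5, 0), (9, 3), (0, 6)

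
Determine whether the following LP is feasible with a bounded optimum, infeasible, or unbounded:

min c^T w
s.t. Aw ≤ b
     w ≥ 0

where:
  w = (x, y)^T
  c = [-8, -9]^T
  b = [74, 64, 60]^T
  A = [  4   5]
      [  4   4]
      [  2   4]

Feasible with a bounded optimal solution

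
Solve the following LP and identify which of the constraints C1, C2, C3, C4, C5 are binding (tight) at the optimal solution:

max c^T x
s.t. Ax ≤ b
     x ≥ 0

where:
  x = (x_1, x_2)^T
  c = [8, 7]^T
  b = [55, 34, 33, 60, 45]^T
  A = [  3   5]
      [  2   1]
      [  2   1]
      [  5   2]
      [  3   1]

At x_1 = 10, x_2 = 5, compute slack b - a·x for each constraint:
  C1: 55 − 55 = 0  (binding)
  C2: 34 − 25 = 9  (slack)
  C3: 33 − 25 = 8  (slack)
  C4: 60 − 60 = 0  (binding)
  C5: 45 − 35 = 10  (slack)

Optimal: x_1 = 10, x_2 = 5
Binding: C1, C4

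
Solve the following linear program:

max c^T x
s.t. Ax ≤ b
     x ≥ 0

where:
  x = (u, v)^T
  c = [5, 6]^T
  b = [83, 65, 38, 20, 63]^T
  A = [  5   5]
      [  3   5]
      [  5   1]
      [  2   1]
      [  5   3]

Evaluate the objective at each vertex of the feasible region:
  z(0, 0) = 0
  z(7.6, 0) = 38
  z(6, 8) = 78
  z(5, 10) = 85  ←
  z(0, 13) = 78
The maximum is at u = 5, v = 10.

u = 5, v = 10, z = 85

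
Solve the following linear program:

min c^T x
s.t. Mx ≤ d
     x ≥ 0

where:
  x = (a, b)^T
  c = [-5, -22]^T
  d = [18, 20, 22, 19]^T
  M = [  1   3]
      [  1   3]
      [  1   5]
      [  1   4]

Evaluate the objective at each vertex of the feasible region:
  z(0, 0) = 0
  z(18, 0) = -90
  z(15, 1) = -97
  z(7, 3) = -101  ←
  z(0, 4.4) = -96.8
The minimum is at a = 7, b = 3.

a = 7, b = 3, z = -101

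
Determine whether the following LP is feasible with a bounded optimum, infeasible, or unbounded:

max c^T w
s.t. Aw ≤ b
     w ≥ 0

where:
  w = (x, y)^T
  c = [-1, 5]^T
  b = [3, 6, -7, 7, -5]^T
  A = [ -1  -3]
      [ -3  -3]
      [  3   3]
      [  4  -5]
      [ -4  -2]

Infeasible (no feasible solution exists)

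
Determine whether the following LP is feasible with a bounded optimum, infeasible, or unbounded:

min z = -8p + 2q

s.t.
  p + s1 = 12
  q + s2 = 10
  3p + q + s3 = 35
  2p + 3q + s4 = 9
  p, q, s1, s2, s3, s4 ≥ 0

Feasible with a bounded optimal solution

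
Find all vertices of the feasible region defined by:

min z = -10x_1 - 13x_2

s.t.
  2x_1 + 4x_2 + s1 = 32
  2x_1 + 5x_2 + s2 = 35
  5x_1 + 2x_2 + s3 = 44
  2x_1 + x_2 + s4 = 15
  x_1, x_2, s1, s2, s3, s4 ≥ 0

(0, 0), (7.5, 0), (5, 5), (0, 7)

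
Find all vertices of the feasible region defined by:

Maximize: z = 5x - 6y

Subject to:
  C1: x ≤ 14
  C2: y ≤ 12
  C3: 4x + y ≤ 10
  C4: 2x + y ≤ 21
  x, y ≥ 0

(0, 0), (2.5, 0), (0, 10)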